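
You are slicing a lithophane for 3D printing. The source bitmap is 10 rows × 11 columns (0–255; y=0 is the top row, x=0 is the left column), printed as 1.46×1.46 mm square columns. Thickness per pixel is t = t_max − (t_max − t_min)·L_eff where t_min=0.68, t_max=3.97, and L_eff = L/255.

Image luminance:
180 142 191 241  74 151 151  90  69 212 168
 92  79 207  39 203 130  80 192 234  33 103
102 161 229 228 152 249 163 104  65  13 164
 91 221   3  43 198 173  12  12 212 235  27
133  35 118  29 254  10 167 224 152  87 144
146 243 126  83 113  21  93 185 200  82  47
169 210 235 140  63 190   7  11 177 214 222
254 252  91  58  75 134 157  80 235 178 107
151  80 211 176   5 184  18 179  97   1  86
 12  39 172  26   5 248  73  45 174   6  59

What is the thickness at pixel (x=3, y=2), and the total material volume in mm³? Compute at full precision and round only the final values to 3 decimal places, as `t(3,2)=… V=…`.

span = t_max - t_min = 3.97 - 0.68 = 3.290
L(3,2) = 228, L_eff = 228/255 = 0.894118
t(3,2) = 3.97 - 3.290·0.894118 = 1.028
Σt over all 10·11 pixels = 3278743/12750 ≈ 257.1563137
V = pitch²·Σt = 1.46²·3278743/12750 = 548.154

t(3,2)=1.028 V=548.154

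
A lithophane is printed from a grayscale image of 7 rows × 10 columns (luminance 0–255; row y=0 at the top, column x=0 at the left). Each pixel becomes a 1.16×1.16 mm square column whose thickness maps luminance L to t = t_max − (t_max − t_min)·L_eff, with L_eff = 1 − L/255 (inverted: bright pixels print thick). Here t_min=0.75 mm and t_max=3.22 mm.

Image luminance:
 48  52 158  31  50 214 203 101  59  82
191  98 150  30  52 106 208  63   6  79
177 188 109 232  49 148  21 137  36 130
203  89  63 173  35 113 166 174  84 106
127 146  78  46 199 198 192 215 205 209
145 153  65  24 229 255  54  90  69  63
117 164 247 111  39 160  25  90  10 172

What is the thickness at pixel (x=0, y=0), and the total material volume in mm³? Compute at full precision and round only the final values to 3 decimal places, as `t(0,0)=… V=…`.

span = t_max - t_min = 3.22 - 0.75 = 2.470
L(0,0) = 48, L_eff = 1 - 48/255 = 0.811765 (inverted)
t(0,0) = 3.22 - 2.470·0.811765 = 1.215
Σt over all 7·10 pixels = 3391567/25500 ≈ 133.0026275
V = pitch²·Σt = 1.16²·3391567/25500 = 178.968

t(0,0)=1.215 V=178.968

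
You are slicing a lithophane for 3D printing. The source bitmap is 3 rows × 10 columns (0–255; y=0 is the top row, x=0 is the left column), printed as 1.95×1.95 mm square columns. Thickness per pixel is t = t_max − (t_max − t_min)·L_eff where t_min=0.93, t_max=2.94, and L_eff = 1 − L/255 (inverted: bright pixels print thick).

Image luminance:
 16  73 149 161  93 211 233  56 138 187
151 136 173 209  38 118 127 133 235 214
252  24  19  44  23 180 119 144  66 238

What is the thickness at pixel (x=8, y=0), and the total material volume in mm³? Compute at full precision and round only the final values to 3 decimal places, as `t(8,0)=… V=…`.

t(8,0)=2.018 V=224.781

span = t_max - t_min = 2.94 - 0.93 = 2.010
L(8,0) = 138, L_eff = 1 - 138/255 = 0.458824 (inverted)
t(8,0) = 2.94 - 2.010·0.458824 = 2.018
Σt over all 3·10 pixels = 50247/850 ≈ 59.1141176
V = pitch²·Σt = 1.95²·50247/850 = 224.781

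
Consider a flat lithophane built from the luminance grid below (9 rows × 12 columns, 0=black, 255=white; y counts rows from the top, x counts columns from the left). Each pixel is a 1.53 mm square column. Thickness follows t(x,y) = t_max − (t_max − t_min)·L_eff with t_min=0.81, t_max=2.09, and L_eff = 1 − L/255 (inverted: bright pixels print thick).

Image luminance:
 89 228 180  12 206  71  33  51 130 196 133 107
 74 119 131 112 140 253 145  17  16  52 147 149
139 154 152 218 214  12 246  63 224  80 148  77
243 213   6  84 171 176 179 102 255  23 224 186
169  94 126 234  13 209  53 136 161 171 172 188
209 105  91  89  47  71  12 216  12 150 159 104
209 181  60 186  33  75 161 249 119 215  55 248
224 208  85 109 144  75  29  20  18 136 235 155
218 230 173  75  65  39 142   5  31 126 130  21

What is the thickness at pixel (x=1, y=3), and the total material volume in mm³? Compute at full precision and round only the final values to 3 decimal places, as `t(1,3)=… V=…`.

t(1,3)=1.879 V=367.584

span = t_max - t_min = 2.09 - 0.81 = 1.280
L(1,3) = 213, L_eff = 1 - 213/255 = 0.164706 (inverted)
t(1,3) = 2.09 - 1.280·0.164706 = 1.879
Σt over all 9·12 pixels = 11777/75 ≈ 157.0266667
V = pitch²·Σt = 1.53²·11777/75 = 367.584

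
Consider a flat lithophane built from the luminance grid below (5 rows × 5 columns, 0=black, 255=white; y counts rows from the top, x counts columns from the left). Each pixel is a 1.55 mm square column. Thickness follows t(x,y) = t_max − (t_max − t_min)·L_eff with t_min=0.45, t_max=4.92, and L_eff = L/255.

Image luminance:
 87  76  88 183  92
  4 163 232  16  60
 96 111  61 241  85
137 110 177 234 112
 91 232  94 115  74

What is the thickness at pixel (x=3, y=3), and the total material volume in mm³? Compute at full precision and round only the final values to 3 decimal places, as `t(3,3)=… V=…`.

span = t_max - t_min = 4.92 - 0.45 = 4.470
L(3,3) = 234, L_eff = 234/255 = 0.917647
t(3,3) = 4.92 - 4.470·0.917647 = 0.818
Σt over all 5·5 pixels = 602821/8500 ≈ 70.9201176
V = pitch²·Σt = 1.55²·602821/8500 = 170.386

t(3,3)=0.818 V=170.386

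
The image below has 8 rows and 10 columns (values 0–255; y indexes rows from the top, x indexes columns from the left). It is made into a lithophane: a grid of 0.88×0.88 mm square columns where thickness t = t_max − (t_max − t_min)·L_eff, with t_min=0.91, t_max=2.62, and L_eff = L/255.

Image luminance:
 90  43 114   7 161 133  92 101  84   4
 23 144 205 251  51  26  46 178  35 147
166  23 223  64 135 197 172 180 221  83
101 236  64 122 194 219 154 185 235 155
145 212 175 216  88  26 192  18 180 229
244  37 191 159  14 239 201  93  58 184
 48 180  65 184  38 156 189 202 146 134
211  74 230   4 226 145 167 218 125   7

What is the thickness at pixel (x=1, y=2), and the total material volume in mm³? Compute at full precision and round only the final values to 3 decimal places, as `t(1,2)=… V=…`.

span = t_max - t_min = 2.62 - 0.91 = 1.710
L(1,2) = 23, L_eff = 23/255 = 0.090196
t(1,2) = 2.62 - 1.710·0.090196 = 2.466
Σt over all 8·10 pixels = 585451/4250 ≈ 137.7531765
V = pitch²·Σt = 0.88²·585451/4250 = 106.676

t(1,2)=2.466 V=106.676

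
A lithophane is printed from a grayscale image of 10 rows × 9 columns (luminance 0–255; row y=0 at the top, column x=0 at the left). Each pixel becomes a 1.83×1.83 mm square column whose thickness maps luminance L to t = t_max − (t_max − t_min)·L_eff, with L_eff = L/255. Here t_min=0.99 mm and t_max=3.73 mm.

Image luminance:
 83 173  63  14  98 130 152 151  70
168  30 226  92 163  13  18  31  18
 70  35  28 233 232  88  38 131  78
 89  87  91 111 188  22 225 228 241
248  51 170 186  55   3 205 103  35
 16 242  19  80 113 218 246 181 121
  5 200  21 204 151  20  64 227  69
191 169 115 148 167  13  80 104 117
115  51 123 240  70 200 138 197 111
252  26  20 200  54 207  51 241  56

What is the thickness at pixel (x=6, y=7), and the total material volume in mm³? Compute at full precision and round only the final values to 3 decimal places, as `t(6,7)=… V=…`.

span = t_max - t_min = 3.73 - 0.99 = 2.740
L(6,7) = 80, L_eff = 80/255 = 0.313725
t(6,7) = 3.73 - 2.740·0.313725 = 2.870
Σt over all 10·9 pixels = 470941/2125 ≈ 221.6192941
V = pitch²·Σt = 1.83²·470941/2125 = 742.181

t(6,7)=2.870 V=742.181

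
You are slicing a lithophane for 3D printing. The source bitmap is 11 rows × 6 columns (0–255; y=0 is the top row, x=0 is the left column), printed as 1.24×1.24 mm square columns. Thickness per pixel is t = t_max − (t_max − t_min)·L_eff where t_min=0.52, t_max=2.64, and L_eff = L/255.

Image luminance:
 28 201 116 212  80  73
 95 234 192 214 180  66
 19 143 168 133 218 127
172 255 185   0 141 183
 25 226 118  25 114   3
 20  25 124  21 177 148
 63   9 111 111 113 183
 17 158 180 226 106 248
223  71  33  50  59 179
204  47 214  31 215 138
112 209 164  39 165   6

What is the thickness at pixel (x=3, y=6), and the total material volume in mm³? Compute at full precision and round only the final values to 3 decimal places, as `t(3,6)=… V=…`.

t(3,6)=1.717 V=163.792

span = t_max - t_min = 2.64 - 0.52 = 2.120
L(3,6) = 111, L_eff = 111/255 = 0.435294
t(3,6) = 2.64 - 2.120·0.435294 = 1.717
Σt over all 11·6 pixels = 45273/425 ≈ 106.5247059
V = pitch²·Σt = 1.24²·45273/425 = 163.792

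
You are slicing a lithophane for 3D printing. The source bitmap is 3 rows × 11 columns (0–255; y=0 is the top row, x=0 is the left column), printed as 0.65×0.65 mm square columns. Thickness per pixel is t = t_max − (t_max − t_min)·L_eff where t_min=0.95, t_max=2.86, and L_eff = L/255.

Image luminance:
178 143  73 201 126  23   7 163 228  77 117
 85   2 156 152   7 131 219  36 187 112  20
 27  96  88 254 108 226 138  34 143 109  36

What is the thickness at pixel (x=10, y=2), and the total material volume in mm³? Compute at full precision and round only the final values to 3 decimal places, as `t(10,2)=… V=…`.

span = t_max - t_min = 2.86 - 0.95 = 1.910
L(10,2) = 36, L_eff = 36/255 = 0.141176
t(10,2) = 2.86 - 1.910·0.141176 = 2.590
Σt over all 3·11 pixels = 141634/2125 ≈ 66.6512941
V = pitch²·Σt = 0.65²·141634/2125 = 28.160

t(10,2)=2.590 V=28.160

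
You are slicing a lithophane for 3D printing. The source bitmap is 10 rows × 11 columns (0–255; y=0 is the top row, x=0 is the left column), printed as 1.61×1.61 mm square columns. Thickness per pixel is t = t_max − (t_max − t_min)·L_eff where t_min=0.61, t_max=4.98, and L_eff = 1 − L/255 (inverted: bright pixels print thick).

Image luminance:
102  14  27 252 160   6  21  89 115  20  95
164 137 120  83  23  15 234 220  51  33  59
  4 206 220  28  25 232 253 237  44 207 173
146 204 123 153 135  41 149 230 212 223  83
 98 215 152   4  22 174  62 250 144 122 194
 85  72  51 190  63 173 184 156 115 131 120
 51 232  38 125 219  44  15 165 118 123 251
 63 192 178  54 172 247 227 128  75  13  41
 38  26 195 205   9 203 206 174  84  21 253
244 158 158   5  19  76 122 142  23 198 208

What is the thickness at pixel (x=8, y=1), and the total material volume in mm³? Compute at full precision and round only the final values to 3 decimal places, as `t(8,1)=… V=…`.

t(8,1)=1.484 V=781.749

span = t_max - t_min = 4.98 - 0.61 = 4.370
L(8,1) = 51, L_eff = 1 - 51/255 = 0.800000 (inverted)
t(8,1) = 4.98 - 4.370·0.800000 = 1.484
Σt over all 10·11 pixels = 2563507/8500 ≈ 301.5890588
V = pitch²·Σt = 1.61²·2563507/8500 = 781.749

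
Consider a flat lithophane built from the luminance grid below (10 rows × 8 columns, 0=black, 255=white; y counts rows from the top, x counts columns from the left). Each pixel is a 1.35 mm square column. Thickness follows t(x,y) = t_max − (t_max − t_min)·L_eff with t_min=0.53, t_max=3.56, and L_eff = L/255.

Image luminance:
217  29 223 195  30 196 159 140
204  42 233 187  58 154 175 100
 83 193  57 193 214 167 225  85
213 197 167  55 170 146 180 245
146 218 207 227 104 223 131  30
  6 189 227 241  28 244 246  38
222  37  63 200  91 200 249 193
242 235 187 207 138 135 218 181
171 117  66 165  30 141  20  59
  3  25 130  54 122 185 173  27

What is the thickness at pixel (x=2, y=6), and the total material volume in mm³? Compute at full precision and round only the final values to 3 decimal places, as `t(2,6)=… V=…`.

t(2,6)=2.811 V=265.180

span = t_max - t_min = 3.56 - 0.53 = 3.030
L(2,6) = 63, L_eff = 63/255 = 0.247059
t(2,6) = 3.56 - 3.030·0.247059 = 2.811
Σt over all 10·8 pixels = 1236777/8500 ≈ 145.5031765
V = pitch²·Σt = 1.35²·1236777/8500 = 265.180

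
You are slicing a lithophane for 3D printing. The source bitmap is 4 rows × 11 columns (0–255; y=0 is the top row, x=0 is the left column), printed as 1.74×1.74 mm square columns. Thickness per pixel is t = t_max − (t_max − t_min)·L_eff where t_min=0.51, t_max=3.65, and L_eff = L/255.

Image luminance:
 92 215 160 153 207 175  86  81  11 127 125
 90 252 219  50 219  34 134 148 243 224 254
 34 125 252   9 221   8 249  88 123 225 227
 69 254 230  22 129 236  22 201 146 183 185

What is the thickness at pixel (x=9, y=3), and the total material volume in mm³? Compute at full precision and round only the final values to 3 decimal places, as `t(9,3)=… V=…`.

t(9,3)=1.397 V=242.526

span = t_max - t_min = 3.65 - 0.51 = 3.140
L(9,3) = 183, L_eff = 183/255 = 0.717647
t(9,3) = 3.65 - 3.140·0.717647 = 1.397
Σt over all 4·11 pixels = 340447/4250 ≈ 80.1051765
V = pitch²·Σt = 1.74²·340447/4250 = 242.526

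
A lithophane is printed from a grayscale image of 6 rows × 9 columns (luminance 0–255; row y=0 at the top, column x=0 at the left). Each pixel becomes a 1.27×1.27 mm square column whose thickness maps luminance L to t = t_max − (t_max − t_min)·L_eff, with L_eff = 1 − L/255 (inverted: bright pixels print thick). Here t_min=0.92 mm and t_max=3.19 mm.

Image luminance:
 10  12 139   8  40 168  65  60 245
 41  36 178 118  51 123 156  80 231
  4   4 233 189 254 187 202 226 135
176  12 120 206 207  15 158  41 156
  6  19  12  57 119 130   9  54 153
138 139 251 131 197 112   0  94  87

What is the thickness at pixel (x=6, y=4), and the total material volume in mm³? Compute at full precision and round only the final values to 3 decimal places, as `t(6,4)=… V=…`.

span = t_max - t_min = 3.19 - 0.92 = 2.270
L(6,4) = 9, L_eff = 1 - 9/255 = 0.964706 (inverted)
t(6,4) = 3.19 - 2.270·0.964706 = 1.000
Σt over all 6·9 pixels = 437913/4250 ≈ 103.0383529
V = pitch²·Σt = 1.27²·437913/4250 = 166.191

t(6,4)=1.000 V=166.191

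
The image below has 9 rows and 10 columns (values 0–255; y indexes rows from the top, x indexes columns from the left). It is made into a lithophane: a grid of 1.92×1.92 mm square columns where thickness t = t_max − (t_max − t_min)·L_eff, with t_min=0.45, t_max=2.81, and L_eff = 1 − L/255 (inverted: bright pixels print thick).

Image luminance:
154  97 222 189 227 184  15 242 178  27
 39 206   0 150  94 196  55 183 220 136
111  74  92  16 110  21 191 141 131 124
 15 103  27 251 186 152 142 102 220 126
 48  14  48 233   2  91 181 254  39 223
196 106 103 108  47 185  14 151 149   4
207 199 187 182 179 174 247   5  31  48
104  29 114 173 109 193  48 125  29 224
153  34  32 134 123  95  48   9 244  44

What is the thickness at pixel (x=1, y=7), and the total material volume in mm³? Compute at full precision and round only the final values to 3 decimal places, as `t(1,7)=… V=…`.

t(1,7)=0.718 V=520.086

span = t_max - t_min = 2.81 - 0.45 = 2.360
L(1,7) = 29, L_eff = 1 - 29/255 = 0.886275 (inverted)
t(1,7) = 2.81 - 2.360·0.886275 = 0.718
Σt over all 9·10 pixels = 1798799/12750 ≈ 141.0822745
V = pitch²·Σt = 1.92²·1798799/12750 = 520.086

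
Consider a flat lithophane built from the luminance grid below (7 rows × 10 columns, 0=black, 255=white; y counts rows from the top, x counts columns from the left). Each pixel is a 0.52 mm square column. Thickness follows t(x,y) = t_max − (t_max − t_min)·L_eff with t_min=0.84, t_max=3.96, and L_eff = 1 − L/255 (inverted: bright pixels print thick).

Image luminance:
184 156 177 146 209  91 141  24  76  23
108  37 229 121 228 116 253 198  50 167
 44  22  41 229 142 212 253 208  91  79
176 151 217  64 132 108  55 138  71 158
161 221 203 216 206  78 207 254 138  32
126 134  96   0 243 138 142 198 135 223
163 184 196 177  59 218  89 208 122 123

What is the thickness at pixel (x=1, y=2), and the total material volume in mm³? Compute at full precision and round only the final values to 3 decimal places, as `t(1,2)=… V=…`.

span = t_max - t_min = 3.96 - 0.84 = 3.120
L(1,2) = 22, L_eff = 1 - 22/255 = 0.913725 (inverted)
t(1,2) = 3.96 - 3.120·0.913725 = 1.109
Σt over all 7·10 pixels = 77068/425 ≈ 181.3364706
V = pitch²·Σt = 0.52²·77068/425 = 49.033

t(1,2)=1.109 V=49.033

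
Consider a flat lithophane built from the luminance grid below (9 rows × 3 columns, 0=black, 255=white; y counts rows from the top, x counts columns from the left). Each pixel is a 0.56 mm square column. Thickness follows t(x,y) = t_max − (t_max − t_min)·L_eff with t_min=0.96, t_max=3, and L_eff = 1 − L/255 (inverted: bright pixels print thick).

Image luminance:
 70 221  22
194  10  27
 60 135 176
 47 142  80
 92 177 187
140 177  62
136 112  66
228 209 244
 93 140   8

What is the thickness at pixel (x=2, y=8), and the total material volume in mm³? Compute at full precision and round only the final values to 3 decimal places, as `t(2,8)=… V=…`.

span = t_max - t_min = 3 - 0.96 = 2.040
L(2,8) = 8, L_eff = 1 - 8/255 = 0.968627 (inverted)
t(2,8) = 3 - 2.040·0.968627 = 1.024
Σt over all 9·3 pixels = 51.96
V = pitch²·Σt = 0.56²·51.96 = 16.295

t(2,8)=1.024 V=16.295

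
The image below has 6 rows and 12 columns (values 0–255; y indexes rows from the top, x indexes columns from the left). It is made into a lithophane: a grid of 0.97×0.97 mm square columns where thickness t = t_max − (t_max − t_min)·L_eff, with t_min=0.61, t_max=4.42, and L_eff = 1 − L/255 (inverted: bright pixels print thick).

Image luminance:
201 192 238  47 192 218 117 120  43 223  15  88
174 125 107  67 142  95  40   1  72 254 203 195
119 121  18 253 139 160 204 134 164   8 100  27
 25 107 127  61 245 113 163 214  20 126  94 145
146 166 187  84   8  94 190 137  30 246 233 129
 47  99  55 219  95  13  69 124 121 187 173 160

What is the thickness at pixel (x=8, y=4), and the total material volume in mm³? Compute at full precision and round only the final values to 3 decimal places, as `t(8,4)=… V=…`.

t(8,4)=1.058 V=168.804

span = t_max - t_min = 4.42 - 0.61 = 3.810
L(8,4) = 30, L_eff = 1 - 30/255 = 0.882353 (inverted)
t(8,4) = 4.42 - 3.810·0.882353 = 1.058
Σt over all 6·12 pixels = 381239/2125 ≈ 179.4065882
V = pitch²·Σt = 0.97²·381239/2125 = 168.804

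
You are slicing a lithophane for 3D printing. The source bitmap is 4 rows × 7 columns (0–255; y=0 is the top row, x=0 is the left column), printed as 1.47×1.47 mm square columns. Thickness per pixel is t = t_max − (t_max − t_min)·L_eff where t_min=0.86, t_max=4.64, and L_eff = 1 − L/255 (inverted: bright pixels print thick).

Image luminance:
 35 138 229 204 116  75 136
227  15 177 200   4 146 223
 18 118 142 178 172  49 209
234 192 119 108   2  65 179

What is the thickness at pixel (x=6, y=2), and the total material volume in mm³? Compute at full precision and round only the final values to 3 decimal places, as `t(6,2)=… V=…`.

t(6,2)=3.958 V=170.874

span = t_max - t_min = 4.64 - 0.86 = 3.780
L(6,2) = 209, L_eff = 1 - 209/255 = 0.180392 (inverted)
t(6,2) = 4.64 - 3.780·0.180392 = 3.958
Σt over all 4·7 pixels = 33607/425 ≈ 79.0752941
V = pitch²·Σt = 1.47²·33607/425 = 170.874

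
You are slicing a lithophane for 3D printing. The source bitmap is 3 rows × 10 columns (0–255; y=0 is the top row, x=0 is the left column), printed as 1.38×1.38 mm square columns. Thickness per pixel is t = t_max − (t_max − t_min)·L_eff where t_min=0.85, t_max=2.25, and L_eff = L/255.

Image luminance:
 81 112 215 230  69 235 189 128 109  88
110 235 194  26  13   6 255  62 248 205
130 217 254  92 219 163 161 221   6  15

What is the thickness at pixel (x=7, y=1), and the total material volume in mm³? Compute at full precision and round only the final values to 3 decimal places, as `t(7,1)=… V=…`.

t(7,1)=1.910 V=83.714

span = t_max - t_min = 2.25 - 0.85 = 1.400
L(7,1) = 62, L_eff = 62/255 = 0.243137
t(7,1) = 2.25 - 1.400·0.243137 = 1.910
Σt over all 3·10 pixels = 112093/2550 ≈ 43.9580392
V = pitch²·Σt = 1.38²·112093/2550 = 83.714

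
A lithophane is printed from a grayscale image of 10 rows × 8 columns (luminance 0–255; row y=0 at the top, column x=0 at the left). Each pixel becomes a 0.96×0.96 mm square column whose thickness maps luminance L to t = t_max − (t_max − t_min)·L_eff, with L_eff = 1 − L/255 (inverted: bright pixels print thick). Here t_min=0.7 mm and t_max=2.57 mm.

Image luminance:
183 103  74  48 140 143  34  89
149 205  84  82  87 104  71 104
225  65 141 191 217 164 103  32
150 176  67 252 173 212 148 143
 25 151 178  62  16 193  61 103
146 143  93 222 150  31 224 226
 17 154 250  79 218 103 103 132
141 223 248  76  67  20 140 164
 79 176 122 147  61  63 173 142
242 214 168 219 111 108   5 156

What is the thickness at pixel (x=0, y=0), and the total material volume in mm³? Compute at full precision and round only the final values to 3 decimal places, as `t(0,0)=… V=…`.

t(0,0)=2.042 V=122.600

span = t_max - t_min = 2.57 - 0.7 = 1.870
L(0,0) = 183, L_eff = 1 - 183/255 = 0.282353 (inverted)
t(0,0) = 2.57 - 1.870·0.282353 = 2.042
Σt over all 10·8 pixels = 49886/375 ≈ 133.0293333
V = pitch²·Σt = 0.96²·49886/375 = 122.600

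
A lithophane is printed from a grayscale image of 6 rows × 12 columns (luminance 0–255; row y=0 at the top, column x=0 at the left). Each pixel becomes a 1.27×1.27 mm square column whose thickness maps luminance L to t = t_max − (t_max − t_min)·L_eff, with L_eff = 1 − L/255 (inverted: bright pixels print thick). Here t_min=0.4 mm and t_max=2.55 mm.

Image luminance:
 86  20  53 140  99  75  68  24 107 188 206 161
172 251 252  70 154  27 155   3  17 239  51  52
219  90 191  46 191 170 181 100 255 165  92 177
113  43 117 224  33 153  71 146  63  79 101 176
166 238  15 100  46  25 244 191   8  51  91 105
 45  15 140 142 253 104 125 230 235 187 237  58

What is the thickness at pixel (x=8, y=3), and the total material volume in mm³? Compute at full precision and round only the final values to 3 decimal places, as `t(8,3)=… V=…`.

span = t_max - t_min = 2.55 - 0.4 = 2.150
L(8,3) = 63, L_eff = 1 - 63/255 = 0.752941 (inverted)
t(8,3) = 2.55 - 2.150·0.752941 = 0.931
Σt over all 6·12 pixels = 530311/5100 ≈ 103.9825490
V = pitch²·Σt = 1.27²·530311/5100 = 167.713

t(8,3)=0.931 V=167.713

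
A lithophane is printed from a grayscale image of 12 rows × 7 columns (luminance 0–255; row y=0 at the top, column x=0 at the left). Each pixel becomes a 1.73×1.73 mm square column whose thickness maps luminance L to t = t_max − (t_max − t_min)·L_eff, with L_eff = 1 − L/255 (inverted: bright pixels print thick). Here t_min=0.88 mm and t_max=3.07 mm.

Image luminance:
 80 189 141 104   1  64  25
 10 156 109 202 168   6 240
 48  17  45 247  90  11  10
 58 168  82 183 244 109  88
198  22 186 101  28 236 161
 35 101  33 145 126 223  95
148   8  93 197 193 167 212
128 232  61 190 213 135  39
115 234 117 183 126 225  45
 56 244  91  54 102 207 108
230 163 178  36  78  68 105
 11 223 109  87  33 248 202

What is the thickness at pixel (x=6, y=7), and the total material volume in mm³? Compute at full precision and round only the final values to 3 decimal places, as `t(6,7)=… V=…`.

span = t_max - t_min = 3.07 - 0.88 = 2.190
L(6,7) = 39, L_eff = 1 - 39/255 = 0.847059 (inverted)
t(6,7) = 3.07 - 2.190·0.847059 = 1.215
Σt over all 12·7 pixels = 1378687/8500 ≈ 162.1984706
V = pitch²·Σt = 1.73²·1378687/8500 = 485.444

t(6,7)=1.215 V=485.444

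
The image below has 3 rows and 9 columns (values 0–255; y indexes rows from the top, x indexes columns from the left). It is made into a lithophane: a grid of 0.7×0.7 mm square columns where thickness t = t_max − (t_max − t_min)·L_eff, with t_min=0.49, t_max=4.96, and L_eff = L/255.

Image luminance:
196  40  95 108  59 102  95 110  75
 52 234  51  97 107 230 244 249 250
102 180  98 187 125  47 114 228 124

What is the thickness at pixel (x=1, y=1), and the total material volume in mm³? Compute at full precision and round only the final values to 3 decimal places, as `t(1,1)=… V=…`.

t(1,1)=0.858 V=34.708

span = t_max - t_min = 4.96 - 0.49 = 4.470
L(1,1) = 234, L_eff = 234/255 = 0.917647
t(1,1) = 4.96 - 4.470·0.917647 = 0.858
Σt over all 3·9 pixels = 602069/8500 ≈ 70.8316471
V = pitch²·Σt = 0.7²·602069/8500 = 34.708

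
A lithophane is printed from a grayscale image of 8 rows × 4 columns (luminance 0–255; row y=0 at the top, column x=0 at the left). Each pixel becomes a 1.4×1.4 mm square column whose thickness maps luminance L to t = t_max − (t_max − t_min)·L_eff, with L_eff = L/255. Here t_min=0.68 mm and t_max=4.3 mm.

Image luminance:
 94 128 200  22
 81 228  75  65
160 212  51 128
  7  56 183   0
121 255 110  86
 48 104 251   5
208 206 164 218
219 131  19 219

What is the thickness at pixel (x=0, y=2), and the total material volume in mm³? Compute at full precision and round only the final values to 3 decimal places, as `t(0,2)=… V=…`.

t(0,2)=2.029 V=156.896

span = t_max - t_min = 4.3 - 0.68 = 3.620
L(0,2) = 160, L_eff = 160/255 = 0.627451
t(0,2) = 4.3 - 3.620·0.627451 = 2.029
Σt over all 8·4 pixels = 510313/6375 ≈ 80.0490980
V = pitch²·Σt = 1.4²·510313/6375 = 156.896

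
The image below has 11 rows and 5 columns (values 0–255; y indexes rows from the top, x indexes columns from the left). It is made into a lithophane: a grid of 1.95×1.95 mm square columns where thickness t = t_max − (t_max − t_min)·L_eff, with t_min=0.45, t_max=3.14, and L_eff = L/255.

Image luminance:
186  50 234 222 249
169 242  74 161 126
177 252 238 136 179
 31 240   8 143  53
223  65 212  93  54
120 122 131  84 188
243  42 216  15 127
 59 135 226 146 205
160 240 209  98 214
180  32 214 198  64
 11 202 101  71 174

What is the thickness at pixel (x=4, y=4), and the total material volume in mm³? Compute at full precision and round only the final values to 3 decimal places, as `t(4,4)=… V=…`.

t(4,4)=2.570 V=334.026

span = t_max - t_min = 3.14 - 0.45 = 2.690
L(4,4) = 54, L_eff = 54/255 = 0.211765
t(4,4) = 3.14 - 2.690·0.211765 = 2.570
Σt over all 11·5 pixels = 1120007/12750 ≈ 87.8436863
V = pitch²·Σt = 1.95²·1120007/12750 = 334.026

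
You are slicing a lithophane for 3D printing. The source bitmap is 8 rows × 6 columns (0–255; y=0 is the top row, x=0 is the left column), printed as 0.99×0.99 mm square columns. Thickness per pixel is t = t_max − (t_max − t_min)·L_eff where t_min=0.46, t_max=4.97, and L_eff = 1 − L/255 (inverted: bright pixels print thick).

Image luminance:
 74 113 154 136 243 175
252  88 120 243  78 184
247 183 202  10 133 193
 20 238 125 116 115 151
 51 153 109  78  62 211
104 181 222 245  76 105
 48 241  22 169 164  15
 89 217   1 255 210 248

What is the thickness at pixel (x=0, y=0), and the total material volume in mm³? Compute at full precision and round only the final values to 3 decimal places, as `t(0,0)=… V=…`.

span = t_max - t_min = 4.97 - 0.46 = 4.510
L(0,0) = 74, L_eff = 1 - 74/255 = 0.709804 (inverted)
t(0,0) = 4.97 - 4.510·0.709804 = 1.769
Σt over all 8·6 pixels = 3660959/25500 ≈ 143.5670196
V = pitch²·Σt = 0.99²·3660959/25500 = 140.710

t(0,0)=1.769 V=140.710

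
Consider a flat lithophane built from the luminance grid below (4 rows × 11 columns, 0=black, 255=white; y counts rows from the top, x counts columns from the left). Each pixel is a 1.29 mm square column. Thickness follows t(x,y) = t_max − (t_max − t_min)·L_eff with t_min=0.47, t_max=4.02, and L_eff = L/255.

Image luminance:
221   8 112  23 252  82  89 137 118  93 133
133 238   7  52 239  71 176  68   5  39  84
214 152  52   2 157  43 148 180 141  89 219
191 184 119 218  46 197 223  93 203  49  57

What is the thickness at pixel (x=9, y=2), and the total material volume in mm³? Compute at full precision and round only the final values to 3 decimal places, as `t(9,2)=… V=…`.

span = t_max - t_min = 4.02 - 0.47 = 3.550
L(9,2) = 89, L_eff = 89/255 = 0.349020
t(9,2) = 4.02 - 3.550·0.349020 = 2.781
Σt over all 4·11 pixels = 521741/5100 ≈ 102.3021569
V = pitch²·Σt = 1.29²·521741/5100 = 170.241

t(9,2)=2.781 V=170.241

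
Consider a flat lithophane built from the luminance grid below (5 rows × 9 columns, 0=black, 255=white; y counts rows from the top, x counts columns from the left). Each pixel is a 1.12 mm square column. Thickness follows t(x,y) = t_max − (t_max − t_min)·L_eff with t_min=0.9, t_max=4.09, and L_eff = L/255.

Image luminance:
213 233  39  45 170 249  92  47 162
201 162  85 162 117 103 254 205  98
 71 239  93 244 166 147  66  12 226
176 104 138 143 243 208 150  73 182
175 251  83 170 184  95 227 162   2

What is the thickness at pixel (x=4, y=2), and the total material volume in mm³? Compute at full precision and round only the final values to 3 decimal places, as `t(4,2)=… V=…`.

span = t_max - t_min = 4.09 - 0.9 = 3.190
L(4,2) = 166, L_eff = 166/255 = 0.650980
t(4,2) = 4.09 - 3.190·0.650980 = 2.013
Σt over all 5·9 pixels = 1283251/12750 ≈ 100.6471373
V = pitch²·Σt = 1.12²·1283251/12750 = 126.252

t(4,2)=2.013 V=126.252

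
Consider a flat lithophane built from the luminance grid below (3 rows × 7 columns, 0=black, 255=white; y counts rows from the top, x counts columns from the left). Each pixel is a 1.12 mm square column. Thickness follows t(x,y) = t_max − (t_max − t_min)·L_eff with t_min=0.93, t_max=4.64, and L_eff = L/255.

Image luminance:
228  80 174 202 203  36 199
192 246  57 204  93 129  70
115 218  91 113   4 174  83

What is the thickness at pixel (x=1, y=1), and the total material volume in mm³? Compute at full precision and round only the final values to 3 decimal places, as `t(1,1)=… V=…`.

span = t_max - t_min = 4.64 - 0.93 = 3.710
L(1,1) = 246, L_eff = 246/255 = 0.964706
t(1,1) = 4.64 - 3.710·0.964706 = 1.061
Σt over all 3·7 pixels = 1404739/25500 ≈ 55.0878039
V = pitch²·Σt = 1.12²·1404739/25500 = 69.102

t(1,1)=1.061 V=69.102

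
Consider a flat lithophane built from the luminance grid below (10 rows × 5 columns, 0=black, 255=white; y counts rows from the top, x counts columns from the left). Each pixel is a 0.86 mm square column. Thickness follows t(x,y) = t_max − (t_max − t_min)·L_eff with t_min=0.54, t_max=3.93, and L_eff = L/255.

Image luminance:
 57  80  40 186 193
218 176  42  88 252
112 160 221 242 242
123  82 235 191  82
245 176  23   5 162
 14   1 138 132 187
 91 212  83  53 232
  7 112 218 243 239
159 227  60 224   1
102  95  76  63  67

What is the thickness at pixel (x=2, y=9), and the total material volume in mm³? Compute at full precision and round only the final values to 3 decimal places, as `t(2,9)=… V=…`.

t(2,9)=2.920 V=79.760

span = t_max - t_min = 3.93 - 0.54 = 3.390
L(2,9) = 76, L_eff = 76/255 = 0.298039
t(2,9) = 3.93 - 3.390·0.298039 = 2.920
Σt over all 10·5 pixels = 916653/8500 ≈ 107.8415294
V = pitch²·Σt = 0.86²·916653/8500 = 79.760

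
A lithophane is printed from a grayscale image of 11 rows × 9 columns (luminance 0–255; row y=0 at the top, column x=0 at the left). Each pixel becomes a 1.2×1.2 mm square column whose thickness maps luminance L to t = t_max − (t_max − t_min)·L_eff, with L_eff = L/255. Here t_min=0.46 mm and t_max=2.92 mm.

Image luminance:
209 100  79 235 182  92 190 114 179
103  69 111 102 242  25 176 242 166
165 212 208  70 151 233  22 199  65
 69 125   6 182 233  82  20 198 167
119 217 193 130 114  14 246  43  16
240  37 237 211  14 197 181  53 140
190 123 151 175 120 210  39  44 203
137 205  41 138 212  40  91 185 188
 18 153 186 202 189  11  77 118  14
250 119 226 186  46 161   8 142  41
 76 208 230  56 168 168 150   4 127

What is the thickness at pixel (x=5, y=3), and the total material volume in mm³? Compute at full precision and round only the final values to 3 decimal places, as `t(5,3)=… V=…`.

t(5,3)=2.129 V=232.195

span = t_max - t_min = 2.92 - 0.46 = 2.460
L(5,3) = 82, L_eff = 82/255 = 0.321569
t(5,3) = 2.92 - 2.460·0.321569 = 2.129
Σt over all 11·9 pixels = 685299/4250 ≈ 161.2468235
V = pitch²·Σt = 1.2²·685299/4250 = 232.195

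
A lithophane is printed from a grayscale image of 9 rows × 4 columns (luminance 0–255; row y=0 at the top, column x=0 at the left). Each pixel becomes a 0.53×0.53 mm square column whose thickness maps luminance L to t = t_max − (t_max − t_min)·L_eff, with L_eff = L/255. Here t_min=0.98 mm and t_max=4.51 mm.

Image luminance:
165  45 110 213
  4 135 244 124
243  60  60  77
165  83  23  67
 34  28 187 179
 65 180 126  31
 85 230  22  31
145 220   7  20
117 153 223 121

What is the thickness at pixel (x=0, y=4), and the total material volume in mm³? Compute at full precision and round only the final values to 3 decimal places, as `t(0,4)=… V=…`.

span = t_max - t_min = 4.51 - 0.98 = 3.530
L(0,4) = 34, L_eff = 34/255 = 0.133333
t(0,4) = 4.51 - 3.530·0.133333 = 4.039
Σt over all 9·4 pixels = 1360207/12750 ≈ 106.6829020
V = pitch²·Σt = 0.53²·1360207/12750 = 29.967

t(0,4)=4.039 V=29.967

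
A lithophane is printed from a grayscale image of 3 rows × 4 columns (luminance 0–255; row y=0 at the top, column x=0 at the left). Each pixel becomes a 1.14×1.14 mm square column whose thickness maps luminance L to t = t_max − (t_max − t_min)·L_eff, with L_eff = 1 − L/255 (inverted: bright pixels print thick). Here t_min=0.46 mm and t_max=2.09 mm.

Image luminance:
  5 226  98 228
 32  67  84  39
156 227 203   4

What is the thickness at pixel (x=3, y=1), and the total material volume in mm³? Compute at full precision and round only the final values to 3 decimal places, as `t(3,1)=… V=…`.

t(3,1)=0.709 V=18.546

span = t_max - t_min = 2.09 - 0.46 = 1.630
L(3,1) = 39, L_eff = 1 - 39/255 = 0.847059 (inverted)
t(3,1) = 2.09 - 1.630·0.847059 = 0.709
Σt over all 3·4 pixels = 363907/25500 ≈ 14.2708627
V = pitch²·Σt = 1.14²·363907/25500 = 18.546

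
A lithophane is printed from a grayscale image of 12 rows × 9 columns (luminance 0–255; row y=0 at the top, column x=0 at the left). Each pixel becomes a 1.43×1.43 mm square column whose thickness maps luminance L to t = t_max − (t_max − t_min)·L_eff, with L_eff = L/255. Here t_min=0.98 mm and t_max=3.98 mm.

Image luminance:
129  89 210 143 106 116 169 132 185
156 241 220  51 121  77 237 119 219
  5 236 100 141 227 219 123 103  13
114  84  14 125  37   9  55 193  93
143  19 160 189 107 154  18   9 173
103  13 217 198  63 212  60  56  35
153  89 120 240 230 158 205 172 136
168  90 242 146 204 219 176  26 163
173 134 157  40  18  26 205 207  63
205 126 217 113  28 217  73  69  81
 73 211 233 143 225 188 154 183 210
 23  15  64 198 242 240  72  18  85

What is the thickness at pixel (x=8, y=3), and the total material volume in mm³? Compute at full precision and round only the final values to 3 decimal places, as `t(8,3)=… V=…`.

t(8,3)=2.886 V=537.217

span = t_max - t_min = 3.98 - 0.98 = 3.000
L(8,3) = 93, L_eff = 93/255 = 0.364706
t(8,3) = 3.98 - 3.000·0.364706 = 2.886
Σt over all 12·9 pixels = 111652/425 ≈ 262.7105882
V = pitch²·Σt = 1.43²·111652/425 = 537.217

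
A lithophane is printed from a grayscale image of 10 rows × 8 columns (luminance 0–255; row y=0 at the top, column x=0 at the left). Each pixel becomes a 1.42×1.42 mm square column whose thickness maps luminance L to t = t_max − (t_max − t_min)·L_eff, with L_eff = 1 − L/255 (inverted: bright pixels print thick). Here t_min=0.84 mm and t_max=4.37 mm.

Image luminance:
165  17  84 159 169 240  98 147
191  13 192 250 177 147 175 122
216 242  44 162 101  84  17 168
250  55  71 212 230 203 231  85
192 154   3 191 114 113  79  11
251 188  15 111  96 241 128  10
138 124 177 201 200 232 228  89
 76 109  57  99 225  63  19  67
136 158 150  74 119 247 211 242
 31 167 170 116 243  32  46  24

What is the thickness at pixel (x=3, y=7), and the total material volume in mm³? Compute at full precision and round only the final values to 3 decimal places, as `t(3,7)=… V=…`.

t(3,7)=2.210 V=439.310

span = t_max - t_min = 4.37 - 0.84 = 3.530
L(3,7) = 99, L_eff = 1 - 99/255 = 0.611765 (inverted)
t(3,7) = 4.37 - 3.530·0.611765 = 2.210
Σt over all 10·8 pixels = 462971/2125 ≈ 217.8687059
V = pitch²·Σt = 1.42²·462971/2125 = 439.310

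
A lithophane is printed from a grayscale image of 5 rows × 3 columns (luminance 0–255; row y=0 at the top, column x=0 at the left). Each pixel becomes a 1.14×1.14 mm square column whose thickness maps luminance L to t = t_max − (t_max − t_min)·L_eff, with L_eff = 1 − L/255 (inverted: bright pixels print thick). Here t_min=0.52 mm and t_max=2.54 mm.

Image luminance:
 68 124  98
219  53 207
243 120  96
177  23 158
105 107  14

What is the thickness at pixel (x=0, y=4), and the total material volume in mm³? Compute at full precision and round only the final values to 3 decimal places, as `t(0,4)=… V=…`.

t(0,4)=1.352 V=28.791

span = t_max - t_min = 2.54 - 0.52 = 2.020
L(0,4) = 105, L_eff = 1 - 105/255 = 0.588235 (inverted)
t(0,4) = 2.54 - 2.020·0.588235 = 1.352
Σt over all 5·3 pixels = 47077/2125 ≈ 22.1538824
V = pitch²·Σt = 1.14²·47077/2125 = 28.791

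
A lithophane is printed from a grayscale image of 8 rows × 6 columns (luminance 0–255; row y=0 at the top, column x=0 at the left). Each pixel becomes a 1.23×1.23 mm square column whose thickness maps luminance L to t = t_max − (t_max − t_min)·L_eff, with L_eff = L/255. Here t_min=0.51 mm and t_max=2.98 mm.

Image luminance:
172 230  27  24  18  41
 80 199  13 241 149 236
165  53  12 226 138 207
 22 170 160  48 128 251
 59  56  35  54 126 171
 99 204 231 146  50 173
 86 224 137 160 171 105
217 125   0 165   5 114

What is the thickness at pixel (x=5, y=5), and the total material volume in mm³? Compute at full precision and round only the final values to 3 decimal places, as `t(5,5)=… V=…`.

t(5,5)=1.304 V=129.607

span = t_max - t_min = 2.98 - 0.51 = 2.470
L(5,5) = 173, L_eff = 173/255 = 0.678431
t(5,5) = 2.98 - 2.470·0.678431 = 1.304
Σt over all 8·6 pixels = 2184539/25500 ≈ 85.6681961
V = pitch²·Σt = 1.23²·2184539/25500 = 129.607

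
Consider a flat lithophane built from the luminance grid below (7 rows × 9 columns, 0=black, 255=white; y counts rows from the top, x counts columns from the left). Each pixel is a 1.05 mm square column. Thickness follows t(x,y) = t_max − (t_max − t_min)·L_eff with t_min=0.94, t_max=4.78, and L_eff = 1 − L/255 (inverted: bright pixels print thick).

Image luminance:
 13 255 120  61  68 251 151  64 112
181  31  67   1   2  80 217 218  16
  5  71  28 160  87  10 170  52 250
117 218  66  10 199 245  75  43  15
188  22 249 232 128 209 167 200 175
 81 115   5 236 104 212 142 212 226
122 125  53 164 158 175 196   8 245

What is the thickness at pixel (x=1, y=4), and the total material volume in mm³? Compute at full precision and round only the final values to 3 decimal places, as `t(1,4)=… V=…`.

t(1,4)=1.271 V=196.083

span = t_max - t_min = 4.78 - 0.94 = 3.840
L(1,4) = 22, L_eff = 1 - 22/255 = 0.913725 (inverted)
t(1,4) = 4.78 - 3.840·0.913725 = 1.271
Σt over all 7·9 pixels = 755877/4250 ≈ 177.8534118
V = pitch²·Σt = 1.05²·755877/4250 = 196.083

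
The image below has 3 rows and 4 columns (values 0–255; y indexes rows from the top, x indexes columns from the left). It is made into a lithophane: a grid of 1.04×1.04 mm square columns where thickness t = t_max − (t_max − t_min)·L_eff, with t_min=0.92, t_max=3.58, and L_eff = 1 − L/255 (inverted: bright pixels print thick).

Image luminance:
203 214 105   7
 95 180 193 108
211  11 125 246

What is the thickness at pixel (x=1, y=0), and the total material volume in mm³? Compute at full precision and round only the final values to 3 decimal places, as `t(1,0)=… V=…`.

t(1,0)=3.152 V=31.099

span = t_max - t_min = 3.58 - 0.92 = 2.660
L(1,0) = 214, L_eff = 1 - 214/255 = 0.160784 (inverted)
t(1,0) = 3.58 - 2.660·0.160784 = 3.152
Σt over all 3·4 pixels = 61099/2125 ≈ 28.7524706
V = pitch²·Σt = 1.04²·61099/2125 = 31.099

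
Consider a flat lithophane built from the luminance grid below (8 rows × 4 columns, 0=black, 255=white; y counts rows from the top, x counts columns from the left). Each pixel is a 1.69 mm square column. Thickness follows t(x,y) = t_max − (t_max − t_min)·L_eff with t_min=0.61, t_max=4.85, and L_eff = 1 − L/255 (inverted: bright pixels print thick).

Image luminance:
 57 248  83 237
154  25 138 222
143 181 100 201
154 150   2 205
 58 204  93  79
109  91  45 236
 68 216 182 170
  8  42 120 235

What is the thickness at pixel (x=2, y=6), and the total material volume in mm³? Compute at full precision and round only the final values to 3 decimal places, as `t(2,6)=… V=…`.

t(2,6)=3.636 V=257.867

span = t_max - t_min = 4.85 - 0.61 = 4.240
L(2,6) = 182, L_eff = 1 - 182/255 = 0.286275 (inverted)
t(2,6) = 4.85 - 4.240·0.286275 = 3.636
Σt over all 8·4 pixels = 575576/6375 ≈ 90.2864314
V = pitch²·Σt = 1.69²·575576/6375 = 257.867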